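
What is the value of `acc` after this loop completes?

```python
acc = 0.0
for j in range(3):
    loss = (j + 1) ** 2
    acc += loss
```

Sum of squared losses 1² + 2² + ... + 3²
`acc` takes the values: 0.0 → 1.0 → 5.0 → 14.0

Answer: 14.0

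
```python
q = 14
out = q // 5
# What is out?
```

Trace:
`q = 14` → q = 14
`out = q // 5` → out = 2
So out = 2

Answer: 2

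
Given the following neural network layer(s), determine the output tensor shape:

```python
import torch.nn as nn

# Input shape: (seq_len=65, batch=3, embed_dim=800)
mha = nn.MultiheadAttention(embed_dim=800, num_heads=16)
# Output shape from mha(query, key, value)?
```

Input: (65, 3, 800) -> Output: (65, 3, 800)

Answer: (65, 3, 800)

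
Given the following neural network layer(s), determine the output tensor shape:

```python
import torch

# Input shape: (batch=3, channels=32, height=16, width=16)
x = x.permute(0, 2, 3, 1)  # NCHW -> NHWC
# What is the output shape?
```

Input: (3, 32, 16, 16) -> Output: (3, 16, 16, 32)

Answer: (3, 16, 16, 32)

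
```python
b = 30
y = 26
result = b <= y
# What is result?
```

Trace:
`b = 30` → b = 30
`y = 26` → y = 26
`result = b <= y` → result = False
So result = False

Answer: False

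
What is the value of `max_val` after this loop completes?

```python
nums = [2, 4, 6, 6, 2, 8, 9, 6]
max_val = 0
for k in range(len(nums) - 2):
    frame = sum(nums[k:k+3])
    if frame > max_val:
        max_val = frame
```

Max sum of 3-element window in [2, 4, 6, 6, 2, 8, 9, 6]
`max_val` takes the values: 0 → 12 → 16 → 19 → 23

Answer: 23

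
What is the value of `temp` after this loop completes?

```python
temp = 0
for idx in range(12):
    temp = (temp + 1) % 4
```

Increment mod 4, 12 times = 0
`temp` takes the values: 0 → 1 → 2 → 3 → 0 → 1 → 2 → 3 → 0 → 1 → 2 → 3 → 0

Answer: 0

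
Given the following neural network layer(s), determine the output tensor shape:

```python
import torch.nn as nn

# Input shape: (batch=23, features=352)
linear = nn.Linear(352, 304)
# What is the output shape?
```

Input: (23, 352) -> Output: (23, 304)

Answer: (23, 304)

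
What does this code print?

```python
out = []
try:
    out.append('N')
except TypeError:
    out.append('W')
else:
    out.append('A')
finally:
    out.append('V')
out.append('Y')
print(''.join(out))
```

Execution trace: 'N' (try body, no exception) → 'A' (else) → 'V' (finally) → 'Y' (after the try/except). Output: NAVY

Answer: NAVY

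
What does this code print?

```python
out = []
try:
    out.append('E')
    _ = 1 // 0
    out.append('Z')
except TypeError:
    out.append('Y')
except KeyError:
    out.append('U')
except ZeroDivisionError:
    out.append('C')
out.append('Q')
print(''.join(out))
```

Execution trace: 'E' (try body) → 'C' (except ZeroDivisionError) → 'Q' (after the try/except). Output: ECQ

Answer: ECQ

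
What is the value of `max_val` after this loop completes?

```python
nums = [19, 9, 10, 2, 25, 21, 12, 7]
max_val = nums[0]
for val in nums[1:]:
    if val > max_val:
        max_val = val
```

Maximum of [19, 9, 10, 2, 25, 21, 12, 7]
`max_val` takes the values: 19 → 25

Answer: 25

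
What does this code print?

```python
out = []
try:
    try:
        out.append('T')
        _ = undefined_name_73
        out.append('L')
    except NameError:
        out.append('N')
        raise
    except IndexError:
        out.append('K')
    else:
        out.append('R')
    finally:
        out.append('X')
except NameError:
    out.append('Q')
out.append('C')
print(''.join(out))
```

Execution trace: 'T' (inner try body) → 'N' (inner except NameError) → 'X' (inner finally) → 'Q' (outer except NameError) → 'C' (after the try/except). Output: TNXQC

Answer: TNXQC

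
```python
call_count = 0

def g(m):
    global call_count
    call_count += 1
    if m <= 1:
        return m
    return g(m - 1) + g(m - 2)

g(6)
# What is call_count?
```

Calls(m) = 1 + Calls(m-1) + Calls(m-2); Calls(0)=Calls(1)=1. For m=6 this gives 25.

Answer: 25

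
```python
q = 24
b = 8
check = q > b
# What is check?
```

Trace:
`q = 24` → q = 24
`b = 8` → b = 8
`check = q > b` → check = True
So check = True

Answer: True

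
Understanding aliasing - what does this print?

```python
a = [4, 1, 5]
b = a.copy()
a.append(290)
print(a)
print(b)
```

Key concept: list.copy() creates independent copy.
Step by step:
`a = [4, 1, 5]` → a = [4, 1, 5]
`b = a.copy()` → b = [4, 1, 5]
`a.append(290)` → a = [4, 1, 5, 290]
`print(a)` → prints [4, 1, 5, 290]
`print(b)` → prints [4, 1, 5]

Answer:
[4, 1, 5, 290]
[4, 1, 5]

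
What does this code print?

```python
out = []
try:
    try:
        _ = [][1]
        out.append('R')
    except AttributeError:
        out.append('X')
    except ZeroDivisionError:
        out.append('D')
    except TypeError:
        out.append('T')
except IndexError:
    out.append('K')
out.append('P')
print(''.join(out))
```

Execution trace: 'K' (outer except IndexError) → 'P' (after the try/except). Output: KP

Answer: KP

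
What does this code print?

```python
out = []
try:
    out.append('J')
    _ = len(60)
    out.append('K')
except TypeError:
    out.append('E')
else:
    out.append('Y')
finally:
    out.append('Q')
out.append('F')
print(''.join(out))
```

Execution trace: 'J' (try body) → 'E' (except TypeError) → 'Q' (finally) → 'F' (after the try/except). Output: JEQF

Answer: JEQF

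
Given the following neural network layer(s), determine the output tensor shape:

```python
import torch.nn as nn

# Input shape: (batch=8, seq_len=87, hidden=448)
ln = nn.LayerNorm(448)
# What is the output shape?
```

Input: (8, 87, 448) -> Output: (8, 87, 448)

Answer: (8, 87, 448)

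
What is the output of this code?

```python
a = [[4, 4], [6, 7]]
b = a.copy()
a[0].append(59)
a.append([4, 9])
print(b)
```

Key concept: shallow copy with nested lists.
Step by step:
`a = [[4, 4], [6, 7]]` → a = [[4, 4], [6, 7]]
`b = a.copy()` → b = [[4, 4], [6, 7]]
`a[0].append(59)` → a = [[4, 4, 59], [6, 7]]; b = [[4, 4, 59], [6, 7]]
`a.append([4, 9])` → a = [[4, 4, 59], [6, 7], [4, 9]]
`print(b)` → prints [[4, 4, 59], [6, 7]]

Answer: [[4, 4, 59], [6, 7]]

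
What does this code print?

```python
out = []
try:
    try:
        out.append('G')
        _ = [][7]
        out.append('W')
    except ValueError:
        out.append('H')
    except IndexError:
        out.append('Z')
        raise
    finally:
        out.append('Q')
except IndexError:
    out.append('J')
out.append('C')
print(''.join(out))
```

Execution trace: 'G' (inner try body) → 'Z' (inner except IndexError) → 'Q' (inner finally) → 'J' (outer except IndexError) → 'C' (after the try/except). Output: GZQJC

Answer: GZQJC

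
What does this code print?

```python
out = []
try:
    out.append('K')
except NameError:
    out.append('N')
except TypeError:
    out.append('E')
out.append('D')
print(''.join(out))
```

Execution trace: 'K' (try body, no exception) → 'D' (after the try/except). Output: KD

Answer: KD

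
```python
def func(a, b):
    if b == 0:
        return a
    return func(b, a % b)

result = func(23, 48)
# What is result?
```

func(23, 48) -> func(48, 23) -> func(23, 2) -> func(2, 1) -> func(1, 0) -> 1

Answer: 1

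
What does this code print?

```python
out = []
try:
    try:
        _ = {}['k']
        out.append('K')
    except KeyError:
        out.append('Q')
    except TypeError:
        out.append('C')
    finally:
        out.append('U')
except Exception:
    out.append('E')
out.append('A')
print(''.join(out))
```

Execution trace: 'Q' (inner except KeyError) → 'U' (inner finally) → 'A' (after the try/except). Output: QUA

Answer: QUA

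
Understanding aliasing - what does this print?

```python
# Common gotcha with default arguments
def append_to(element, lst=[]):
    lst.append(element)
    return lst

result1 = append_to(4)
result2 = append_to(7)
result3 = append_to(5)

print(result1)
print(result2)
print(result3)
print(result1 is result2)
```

Key concept: mutable default argument gotcha.
Step by step:
`result1 = append_to(4)` → result1 = [4]
`result2 = append_to(7)` → result1 = [4, 7] (same object as result2); result2 = [4, 7] (same object as result1)
`result3 = append_to(5)` → result1 = [4, 7, 5] (same object as result2, result3); result2 = [4, 7, 5] (same object as result1, result3); result3 = [4, 7, 5] (same object as result1, result2)
`print(result1)` → prints [4, 7, 5]
`print(result2)` → prints [4, 7, 5]
`print(result3)` → prints [4, 7, 5]
`print(result1 is result2)` → prints True

Answer:
[4, 7, 5]
[4, 7, 5]
[4, 7, 5]
True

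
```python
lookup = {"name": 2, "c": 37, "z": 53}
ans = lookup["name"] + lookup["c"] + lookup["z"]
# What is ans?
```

Trace:
`lookup = {"name": 2, "c": 37, "z": 53}` → lookup = {'name': 2, 'c': 37, 'z': 53}
`ans = lookup["name"] + lookup["c"] + lookup["z"]` → ans = 92
So ans = 92

Answer: 92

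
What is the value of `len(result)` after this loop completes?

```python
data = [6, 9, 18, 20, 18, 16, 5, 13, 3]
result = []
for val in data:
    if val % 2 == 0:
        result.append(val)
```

Count even numbers in [6, 9, 18, 20, 18, 16, 5, 13, 3]
`result` takes the values: [] → [6] → [6, 18] → [6, 18, 20] → [6, 18, 20, 18] → [6, 18, 20, 18, 16]
So `len(result)` = 5

Answer: 5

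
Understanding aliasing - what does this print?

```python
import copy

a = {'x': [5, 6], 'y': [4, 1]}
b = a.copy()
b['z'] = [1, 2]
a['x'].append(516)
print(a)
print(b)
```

Key concept: shallow copy of dict with mutable values.
Step by step:
`a = {'x': [5, 6], 'y': [4, 1]}` → a = {'x': [5, 6], 'y': [4, 1]}
`b = a.copy()` → b = {'x': [5, 6], 'y': [4, 1]}
`b['z'] = [1, 2]` → b = {'x': [5, 6], 'y': [4, 1], 'z': [1, 2]}
`a['x'].append(516)` → a = {'x': [5, 6, 516], 'y': [4, 1]}; b = {'x': [5, 6, 516], 'y': [4, 1], 'z': [1, 2]}
`print(a)` → prints {'x': [5, 6, 516], 'y': [4, 1]}
`print(b)` → prints {'x': [5, 6, 516], 'y': [4, 1], 'z': [1, 2]}

Answer:
{'x': [5, 6, 516], 'y': [4, 1]}
{'x': [5, 6, 516], 'y': [4, 1], 'z': [1, 2]}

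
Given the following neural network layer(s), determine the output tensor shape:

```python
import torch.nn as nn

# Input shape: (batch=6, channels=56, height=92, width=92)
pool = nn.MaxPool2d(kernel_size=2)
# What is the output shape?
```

Input: (6, 56, 92, 92) -> Output: (6, 56, 46, 46)

Answer: (6, 56, 46, 46)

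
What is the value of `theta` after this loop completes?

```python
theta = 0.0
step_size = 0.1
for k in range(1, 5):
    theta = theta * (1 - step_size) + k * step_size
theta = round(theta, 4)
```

Moving average with lr=0.1
`theta` takes the values: 0.0 → 0.1 → 0.29 → 0.561 → 0.9049

Answer: 0.9049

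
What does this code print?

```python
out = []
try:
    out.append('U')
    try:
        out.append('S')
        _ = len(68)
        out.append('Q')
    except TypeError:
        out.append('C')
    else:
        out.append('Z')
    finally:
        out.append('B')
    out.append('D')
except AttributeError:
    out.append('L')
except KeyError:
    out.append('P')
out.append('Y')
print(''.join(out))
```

Execution trace: 'U' (try body) → 'S' (inner try body) → 'C' (inner except TypeError) → 'B' (inner finally) → 'D' (try body, no exception) → 'Y' (after the try/except). Output: USCBDY

Answer: USCBDY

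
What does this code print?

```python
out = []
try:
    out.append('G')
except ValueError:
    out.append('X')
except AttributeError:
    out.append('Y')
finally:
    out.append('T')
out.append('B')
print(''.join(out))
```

Execution trace: 'G' (try body, no exception) → 'T' (finally) → 'B' (after the try/except). Output: GTB

Answer: GTB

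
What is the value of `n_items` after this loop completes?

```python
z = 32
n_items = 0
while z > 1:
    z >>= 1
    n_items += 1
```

Count right shifts until 1
`n_items` takes the values: 0 → 1 → 2 → 3 → 4 → 5

Answer: 5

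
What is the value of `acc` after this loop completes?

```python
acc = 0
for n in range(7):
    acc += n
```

Sum of 0 to 6 = 21
`acc` takes the values: 0 → 1 → 3 → 6 → 10 → 15 → 21

Answer: 21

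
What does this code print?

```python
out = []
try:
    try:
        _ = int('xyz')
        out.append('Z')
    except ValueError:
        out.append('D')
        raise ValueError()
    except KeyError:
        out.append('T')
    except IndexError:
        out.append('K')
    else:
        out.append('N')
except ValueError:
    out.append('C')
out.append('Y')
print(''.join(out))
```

Execution trace: 'D' (inner except ValueError) → 'C' (outer except ValueError) → 'Y' (after the try/except). Output: DCY

Answer: DCY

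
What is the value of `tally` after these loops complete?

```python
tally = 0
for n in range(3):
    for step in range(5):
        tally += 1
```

3 * 5 = 15
`tally` takes the values: 0 → 1 → 2 → 3 → 4 → 5 → 6 → 7 → 8 → 9 → 10 → 11 → 12 → 13 → 14 → 15

Answer: 15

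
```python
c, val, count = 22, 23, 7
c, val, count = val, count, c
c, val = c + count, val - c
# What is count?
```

Trace:
`c, val, count = 22, 23, 7` → c = 22; val = 23; count = 7
`c, val, count = val, count, c` → c = 23; val = 7; count = 22
`c, val = c + count, val - c` → c = 45; val = -16
So count = 22

Answer: 22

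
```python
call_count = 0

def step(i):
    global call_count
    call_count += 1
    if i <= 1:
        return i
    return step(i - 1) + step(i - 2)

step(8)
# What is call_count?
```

Calls(i) = 1 + Calls(i-1) + Calls(i-2); Calls(0)=Calls(1)=1. For i=8 this gives 67.

Answer: 67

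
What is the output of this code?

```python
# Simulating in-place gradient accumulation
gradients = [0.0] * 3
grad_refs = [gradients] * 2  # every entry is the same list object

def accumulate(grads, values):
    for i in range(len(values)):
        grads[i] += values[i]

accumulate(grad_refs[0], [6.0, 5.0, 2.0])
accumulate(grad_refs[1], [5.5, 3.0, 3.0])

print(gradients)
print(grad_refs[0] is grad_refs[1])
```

Key concept: gradient accumulation aliasing.
Step by step:
`gradients = [0.0] * 3` → gradients = [0.0, 0.0, 0.0]
`grad_refs = [gradients] * 2` → grad_refs = [[0.0, 0.0, 0.0], [0.0, 0.0, 0.0]]
`accumulate(grad_refs[0], [6.0, 5.0, 2.0])` → gradients = [6.0, 5.0, 2.0]; grad_refs = [[6.0, 5.0, 2.0], [6.0, 5.0, 2.0]]
`accumulate(grad_refs[1], [5.5, 3.0, 3.0])` → gradients = [11.5, 8.0, 5.0]; grad_refs = [[11.5, 8.0, 5.0], [11.5, 8.0, 5.0]]
`print(gradients)` → prints [11.5, 8.0, 5.0]
`print(grad_refs[0] is grad_refs[1])` → prints True

Answer:
[11.5, 8.0, 5.0]
True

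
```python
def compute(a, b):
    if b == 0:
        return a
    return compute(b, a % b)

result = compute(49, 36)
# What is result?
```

compute(49, 36) -> compute(36, 13) -> compute(13, 10) -> compute(10, 3) -> compute(3, 1) -> compute(1, 0) -> 1

Answer: 1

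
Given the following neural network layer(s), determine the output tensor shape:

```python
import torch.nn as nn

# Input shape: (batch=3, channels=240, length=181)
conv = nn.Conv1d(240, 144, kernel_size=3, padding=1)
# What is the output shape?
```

Input: (3, 240, 181) -> Output: (3, 144, 181)

Answer: (3, 144, 181)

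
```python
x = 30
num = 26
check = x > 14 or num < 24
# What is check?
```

Trace:
`x = 30` → x = 30
`num = 26` → num = 26
`check = x > 14 or num < 24` → check = True
So check = True

Answer: True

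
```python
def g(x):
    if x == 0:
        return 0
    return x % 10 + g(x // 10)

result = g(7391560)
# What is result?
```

Sum of digits of 7391560: 0 + 6 + 5 + 1 + 9 + 3 + 7 = 31

Answer: 31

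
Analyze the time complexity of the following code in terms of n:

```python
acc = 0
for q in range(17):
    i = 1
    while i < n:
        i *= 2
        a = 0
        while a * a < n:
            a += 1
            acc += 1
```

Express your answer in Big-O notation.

Each loop level contributes: 1 × log n × √n. Multiplying the contributions gives O(√n log n).

Answer: O(√n log n)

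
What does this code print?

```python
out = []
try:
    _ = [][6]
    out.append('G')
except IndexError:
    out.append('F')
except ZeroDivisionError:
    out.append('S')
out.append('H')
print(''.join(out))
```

Execution trace: 'F' (except IndexError) → 'H' (after the try/except). Output: FH

Answer: FH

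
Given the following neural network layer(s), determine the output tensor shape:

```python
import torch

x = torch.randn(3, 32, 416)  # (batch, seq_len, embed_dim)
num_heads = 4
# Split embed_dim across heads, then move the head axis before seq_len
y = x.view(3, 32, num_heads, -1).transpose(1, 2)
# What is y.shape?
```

Input: (3, 32, 416) -> head_dim = 416 // 4 = 104; after view: (3, 32, 4, 104) -> after transpose(1, 2): (3, 4, 32, 104) -> Output: (3, 4, 32, 104)

Answer: (3, 4, 32, 104)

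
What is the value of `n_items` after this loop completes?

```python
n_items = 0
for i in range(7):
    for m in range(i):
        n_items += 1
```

Triangle number: 0+1+2+...+6
`n_items` takes the values: 0 → 1 → 2 → 3 → 4 → 5 → 6 → 7 → 8 → 9 → 10 → 11 → 12 → 13 → 14 → 15 → 16 → 17 → 18 → 19 → 20 → 21

Answer: 21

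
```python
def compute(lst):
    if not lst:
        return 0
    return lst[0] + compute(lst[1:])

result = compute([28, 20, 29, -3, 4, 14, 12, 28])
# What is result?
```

28 + 20 + 29 + (-3) + 4 + 14 + 12 + 28 + 0 = 132

Answer: 132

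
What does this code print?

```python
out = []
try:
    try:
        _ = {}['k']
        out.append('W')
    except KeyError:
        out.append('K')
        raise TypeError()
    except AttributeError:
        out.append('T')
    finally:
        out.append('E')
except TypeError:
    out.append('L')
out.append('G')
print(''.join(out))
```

Execution trace: 'K' (inner except KeyError) → 'E' (inner finally) → 'L' (outer except TypeError) → 'G' (after the try/except). Output: KELG

Answer: KELG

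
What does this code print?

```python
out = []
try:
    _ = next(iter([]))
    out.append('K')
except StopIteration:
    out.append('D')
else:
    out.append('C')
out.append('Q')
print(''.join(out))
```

Execution trace: 'D' (except StopIteration) → 'Q' (after the try/except). Output: DQ

Answer: DQ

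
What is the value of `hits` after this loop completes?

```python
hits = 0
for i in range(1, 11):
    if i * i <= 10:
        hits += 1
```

Count numbers where i² ≤ 10
`hits` takes the values: 0 → 1 → 2 → 3

Answer: 3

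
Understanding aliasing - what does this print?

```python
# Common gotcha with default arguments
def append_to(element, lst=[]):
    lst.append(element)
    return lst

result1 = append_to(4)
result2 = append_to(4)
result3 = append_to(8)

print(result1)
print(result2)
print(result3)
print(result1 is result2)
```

Key concept: mutable default argument gotcha.
Step by step:
`result1 = append_to(4)` → result1 = [4]
`result2 = append_to(4)` → result1 = [4, 4] (same object as result2); result2 = [4, 4] (same object as result1)
`result3 = append_to(8)` → result1 = [4, 4, 8] (same object as result2, result3); result2 = [4, 4, 8] (same object as result1, result3); result3 = [4, 4, 8] (same object as result1, result2)
`print(result1)` → prints [4, 4, 8]
`print(result2)` → prints [4, 4, 8]
`print(result3)` → prints [4, 4, 8]
`print(result1 is result2)` → prints True

Answer:
[4, 4, 8]
[4, 4, 8]
[4, 4, 8]
True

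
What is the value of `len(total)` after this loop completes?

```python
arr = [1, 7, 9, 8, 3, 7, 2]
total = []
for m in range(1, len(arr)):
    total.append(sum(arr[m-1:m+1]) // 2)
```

Number of 2-element averages
`total` takes the values: [] → [4] → [4, 8] → [4, 8, 8] → [4, 8, 8, 5] → [4, 8, 8, 5, 5] → [4, 8, 8, 5, 5, 4]
So `len(total)` = 6

Answer: 6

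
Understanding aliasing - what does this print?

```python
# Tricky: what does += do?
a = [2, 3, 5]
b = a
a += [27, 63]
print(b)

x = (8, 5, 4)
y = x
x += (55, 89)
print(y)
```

Key concept: += behavior differs for mutable vs immutable.
Step by step:
`a = [2, 3, 5]` → a = [2, 3, 5]
`b = a` → b = [2, 3, 5] (same object as a)
`a += [27, 63]` → a = [2, 3, 5, 27, 63] (same object as b); b = [2, 3, 5, 27, 63] (same object as a)
`print(b)` → prints [2, 3, 5, 27, 63]
`x = (8, 5, 4)` → x = (8, 5, 4)
`y = x` → y = (8, 5, 4)
`x += (55, 89)` → x = (8, 5, 4, 55, 89)
`print(y)` → prints (8, 5, 4)

Answer:
[2, 3, 5, 27, 63]
(8, 5, 4)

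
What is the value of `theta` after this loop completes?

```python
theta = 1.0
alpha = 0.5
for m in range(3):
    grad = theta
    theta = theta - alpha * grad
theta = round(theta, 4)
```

Gradient descent: w = 1.0 * (1 - 0.5)^3
`theta` takes the values: 1.0 → 0.5 → 0.25 → 0.125

Answer: 0.125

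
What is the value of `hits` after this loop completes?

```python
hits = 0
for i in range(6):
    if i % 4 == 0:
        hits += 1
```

Count numbers divisible by 4 in range(6)
`hits` takes the values: 0 → 1 → 2

Answer: 2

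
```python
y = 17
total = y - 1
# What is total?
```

Trace:
`y = 17` → y = 17
`total = y - 1` → total = 16
So total = 16

Answer: 16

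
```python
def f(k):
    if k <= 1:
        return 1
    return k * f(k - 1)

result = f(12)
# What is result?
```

f(12) = 12 * 11 * 10 * 9 * 8 * 7 * 6 * 5 * 4 * 3 * 2 * 1 = 479001600

Answer: 479001600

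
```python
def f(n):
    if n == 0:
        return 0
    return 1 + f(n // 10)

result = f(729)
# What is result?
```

Count of digits of 729: 3

Answer: 3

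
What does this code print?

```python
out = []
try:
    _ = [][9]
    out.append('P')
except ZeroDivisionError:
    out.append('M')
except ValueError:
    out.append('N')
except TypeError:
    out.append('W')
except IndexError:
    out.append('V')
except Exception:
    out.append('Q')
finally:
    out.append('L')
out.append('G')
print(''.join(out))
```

Execution trace: 'V' (except IndexError) → 'L' (finally) → 'G' (after the try/except). Output: VLG

Answer: VLG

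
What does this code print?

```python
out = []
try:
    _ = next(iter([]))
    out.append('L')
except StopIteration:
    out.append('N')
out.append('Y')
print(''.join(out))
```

Execution trace: 'N' (except StopIteration) → 'Y' (after the try/except). Output: NY

Answer: NY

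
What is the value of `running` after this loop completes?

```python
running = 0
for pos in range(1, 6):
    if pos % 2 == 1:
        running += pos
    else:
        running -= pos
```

Add odd, subtract even
`running` takes the values: 0 → 1 → -1 → 2 → -2 → 3

Answer: 3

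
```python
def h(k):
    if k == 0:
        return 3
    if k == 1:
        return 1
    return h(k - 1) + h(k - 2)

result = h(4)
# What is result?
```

Build up from base cases: h(0)=3, h(1)=1, h(2)=4, h(3)=5, h(4)=9

Answer: 9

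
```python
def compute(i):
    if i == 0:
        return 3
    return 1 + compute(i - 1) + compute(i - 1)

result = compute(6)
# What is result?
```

compute(i) = 1 + 2·compute(i-1), compute(0)=3. Closed form: (3+1)·2^6 - 1 = 255.

Answer: 255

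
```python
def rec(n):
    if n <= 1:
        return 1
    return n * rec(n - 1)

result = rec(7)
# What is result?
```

rec(7) = 7 * 6 * 5 * 4 * 3 * 2 * 1 = 5040

Answer: 5040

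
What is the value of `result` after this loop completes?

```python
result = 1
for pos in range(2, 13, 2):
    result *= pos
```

Product of even numbers 2 to 12
`result` takes the values: 1 → 2 → 8 → 48 → 384 → 3840 → 46080

Answer: 46080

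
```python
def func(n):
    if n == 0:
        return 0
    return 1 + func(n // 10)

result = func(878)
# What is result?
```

Count of digits of 878: 3

Answer: 3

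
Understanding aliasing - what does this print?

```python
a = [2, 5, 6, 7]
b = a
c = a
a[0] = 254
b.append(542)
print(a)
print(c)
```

Key concept: multiple aliases.
Step by step:
`a = [2, 5, 6, 7]` → a = [2, 5, 6, 7]
`b = a` → b = [2, 5, 6, 7] (same object as a)
`c = a` → c = [2, 5, 6, 7] (same object as a, b)
`a[0] = 254` → a = [254, 5, 6, 7] (same object as b, c); b = [254, 5, 6, 7] (same object as a, c); c = [254, 5, 6, 7] (same object as a, b)
`b.append(542)` → a = [254, 5, 6, 7, 542] (same object as b, c); b = [254, 5, 6, 7, 542] (same object as a, c); c = [254, 5, 6, 7, 542] (same object as a, b)
`print(a)` → prints [254, 5, 6, 7, 542]
`print(c)` → prints [254, 5, 6, 7, 542]

Answer:
[254, 5, 6, 7, 542]
[254, 5, 6, 7, 542]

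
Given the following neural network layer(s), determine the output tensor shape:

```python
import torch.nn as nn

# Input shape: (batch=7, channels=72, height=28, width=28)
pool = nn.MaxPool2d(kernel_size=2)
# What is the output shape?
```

Input: (7, 72, 28, 28) -> Output: (7, 72, 14, 14)

Answer: (7, 72, 14, 14)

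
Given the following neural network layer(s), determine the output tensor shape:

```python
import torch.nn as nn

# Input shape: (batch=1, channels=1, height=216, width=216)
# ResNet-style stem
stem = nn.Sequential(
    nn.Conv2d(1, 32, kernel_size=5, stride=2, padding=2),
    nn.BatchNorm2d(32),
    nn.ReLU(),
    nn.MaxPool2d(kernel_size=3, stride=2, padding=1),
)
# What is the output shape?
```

Input: (1, 1, 216, 216) -> after Conv2d 5x5 stride=2: (1, 32, 108, 108) -> Output: (1, 32, 54, 54)

Answer: (1, 32, 54, 54)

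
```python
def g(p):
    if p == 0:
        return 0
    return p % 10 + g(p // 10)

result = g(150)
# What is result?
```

Sum of digits of 150: 0 + 5 + 1 = 6

Answer: 6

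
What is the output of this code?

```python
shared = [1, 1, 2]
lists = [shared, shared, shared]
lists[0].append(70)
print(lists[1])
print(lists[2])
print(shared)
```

Key concept: list of same reference.
Step by step:
`shared = [1, 1, 2]` → shared = [1, 1, 2]
`lists = [shared, shared, shared]` → lists = [[1, 1, 2], [1, 1, 2], [1, 1, 2]]
`lists[0].append(70)` → shared = [1, 1, 2, 70]; lists = [[1, 1, 2, 70], [1, 1, 2, 70], [1, 1, 2, 70]]
`print(lists[1])` → prints [1, 1, 2, 70]
`print(lists[2])` → prints [1, 1, 2, 70]
`print(shared)` → prints [1, 1, 2, 70]

Answer:
[1, 1, 2, 70]
[1, 1, 2, 70]
[1, 1, 2, 70]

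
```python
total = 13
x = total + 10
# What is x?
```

Trace:
`total = 13` → total = 13
`x = total + 10` → x = 23
So x = 23

Answer: 23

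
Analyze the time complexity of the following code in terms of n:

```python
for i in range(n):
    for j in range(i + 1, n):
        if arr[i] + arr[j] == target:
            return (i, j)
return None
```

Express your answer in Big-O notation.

This is Two sum brute force. Time complexity: O(n²).

Answer: O(n²)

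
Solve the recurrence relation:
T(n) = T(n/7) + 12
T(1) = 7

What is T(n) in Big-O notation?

Each step divides n by 7 and adds 12. After log_7(n) steps we reach T(1)=7. So T(n) = 12·log_7(n) + 7 = O(log n).

Answer: O(log n)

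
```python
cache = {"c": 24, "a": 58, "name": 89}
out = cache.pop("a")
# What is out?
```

Trace:
`cache = {"c": 24, "a": 58, "name": 89}` → cache = {'c': 24, 'a': 58, 'name': 89}
`out = cache.pop("a")` → cache = {'c': 24, 'name': 89}; out = 58
So out = 58

Answer: 58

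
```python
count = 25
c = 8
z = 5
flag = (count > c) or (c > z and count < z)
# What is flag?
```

Trace:
`count = 25` → count = 25
`c = 8` → c = 8
`z = 5` → z = 5
`flag = (count > c) or (c > z and count < z)` → flag = True
So flag = True

Answer: True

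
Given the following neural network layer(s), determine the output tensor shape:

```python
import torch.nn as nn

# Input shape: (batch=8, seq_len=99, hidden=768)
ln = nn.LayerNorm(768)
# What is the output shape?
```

Input: (8, 99, 768) -> Output: (8, 99, 768)

Answer: (8, 99, 768)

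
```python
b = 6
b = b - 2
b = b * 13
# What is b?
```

Trace:
`b = 6` → b = 6
`b = b - 2` → b = 4
`b = b * 13` → b = 52
So b = 52

Answer: 52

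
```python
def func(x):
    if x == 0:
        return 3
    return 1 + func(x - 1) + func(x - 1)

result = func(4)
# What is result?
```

func(x) = 1 + 2·func(x-1), func(0)=3. Closed form: (3+1)·2^4 - 1 = 63.

Answer: 63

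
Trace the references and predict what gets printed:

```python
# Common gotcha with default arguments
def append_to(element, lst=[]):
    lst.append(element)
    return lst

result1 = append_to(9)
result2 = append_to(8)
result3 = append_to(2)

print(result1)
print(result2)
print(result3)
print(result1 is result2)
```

Key concept: mutable default argument gotcha.
Step by step:
`result1 = append_to(9)` → result1 = [9]
`result2 = append_to(8)` → result1 = [9, 8] (same object as result2); result2 = [9, 8] (same object as result1)
`result3 = append_to(2)` → result1 = [9, 8, 2] (same object as result2, result3); result2 = [9, 8, 2] (same object as result1, result3); result3 = [9, 8, 2] (same object as result1, result2)
`print(result1)` → prints [9, 8, 2]
`print(result2)` → prints [9, 8, 2]
`print(result3)` → prints [9, 8, 2]
`print(result1 is result2)` → prints True

Answer:
[9, 8, 2]
[9, 8, 2]
[9, 8, 2]
True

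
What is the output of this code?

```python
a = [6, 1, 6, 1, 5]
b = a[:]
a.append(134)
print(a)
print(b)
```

Key concept: slice [:] creates copy.
Step by step:
`a = [6, 1, 6, 1, 5]` → a = [6, 1, 6, 1, 5]
`b = a[:]` → b = [6, 1, 6, 1, 5]
`a.append(134)` → a = [6, 1, 6, 1, 5, 134]
`print(a)` → prints [6, 1, 6, 1, 5, 134]
`print(b)` → prints [6, 1, 6, 1, 5]

Answer:
[6, 1, 6, 1, 5, 134]
[6, 1, 6, 1, 5]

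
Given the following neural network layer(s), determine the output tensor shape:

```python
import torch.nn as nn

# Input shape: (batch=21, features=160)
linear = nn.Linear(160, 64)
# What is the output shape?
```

Input: (21, 160) -> Output: (21, 64)

Answer: (21, 64)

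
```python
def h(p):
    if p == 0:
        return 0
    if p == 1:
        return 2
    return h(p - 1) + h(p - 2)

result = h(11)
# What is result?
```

Build up from base cases: h(0)=0, h(1)=2, h(2)=2, h(3)=4, h(4)=6, h(5)=10, h(6)=16, ..., h(11)=178

Answer: 178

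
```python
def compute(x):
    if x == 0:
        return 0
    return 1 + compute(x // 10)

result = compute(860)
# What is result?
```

Count of digits of 860: 3

Answer: 3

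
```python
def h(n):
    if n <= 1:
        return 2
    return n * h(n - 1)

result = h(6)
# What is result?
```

h(6) = 6 * 5 * 4 * 3 * 2 * 2 = 1440

Answer: 1440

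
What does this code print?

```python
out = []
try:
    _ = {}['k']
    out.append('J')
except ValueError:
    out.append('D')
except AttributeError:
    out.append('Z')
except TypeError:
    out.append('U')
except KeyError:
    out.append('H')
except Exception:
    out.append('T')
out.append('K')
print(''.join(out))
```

Execution trace: 'H' (except KeyError) → 'K' (after the try/except). Output: HK

Answer: HK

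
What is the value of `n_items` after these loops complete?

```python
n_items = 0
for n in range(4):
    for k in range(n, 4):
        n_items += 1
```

Upper triangle: 4 + 3 + ... + 1
`n_items` takes the values: 0 → 1 → 2 → 3 → 4 → 5 → 6 → 7 → 8 → 9 → 10

Answer: 10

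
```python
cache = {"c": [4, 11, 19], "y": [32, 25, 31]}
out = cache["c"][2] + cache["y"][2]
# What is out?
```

Trace:
`cache = {"c": [4, 11, 19], "y": [32, 25, 31]}` → cache = {'c': [4, 11, 19], 'y': [32, 25, 31]}
`out = cache["c"][2] + cache["y"][2]` → out = 50
So out = 50

Answer: 50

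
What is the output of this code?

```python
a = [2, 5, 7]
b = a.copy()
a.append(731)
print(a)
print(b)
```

Key concept: list.copy() creates independent copy.
Step by step:
`a = [2, 5, 7]` → a = [2, 5, 7]
`b = a.copy()` → b = [2, 5, 7]
`a.append(731)` → a = [2, 5, 7, 731]
`print(a)` → prints [2, 5, 7, 731]
`print(b)` → prints [2, 5, 7]

Answer:
[2, 5, 7, 731]
[2, 5, 7]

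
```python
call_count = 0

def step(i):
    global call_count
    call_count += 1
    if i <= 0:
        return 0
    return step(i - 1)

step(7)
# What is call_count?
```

Linear recursion stepping by 1: 8 calls from i=7 down to ≤0.

Answer: 8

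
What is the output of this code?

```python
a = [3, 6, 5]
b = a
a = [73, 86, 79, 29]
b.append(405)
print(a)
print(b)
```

Key concept: rebinding vs mutation: a is rebound to a new list, b still points at the original.
Step by step:
`a = [3, 6, 5]` → a = [3, 6, 5]
`b = a` → b = [3, 6, 5] (same object as a)
`a = [73, 86, 79, 29]` → a = [73, 86, 79, 29]
`b.append(405)` → b = [3, 6, 5, 405]
`print(a)` → prints [73, 86, 79, 29]
`print(b)` → prints [3, 6, 5, 405]

Answer:
[73, 86, 79, 29]
[3, 6, 5, 405]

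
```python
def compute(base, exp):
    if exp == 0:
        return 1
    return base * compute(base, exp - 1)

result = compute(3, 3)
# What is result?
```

compute(3, 3) = 3 * 3 * 3 = 27

Answer: 27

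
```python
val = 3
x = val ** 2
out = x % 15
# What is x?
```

Trace:
`val = 3` → val = 3
`x = val ** 2` → x = 9
`out = x % 15` → out = 9
So x = 9

Answer: 9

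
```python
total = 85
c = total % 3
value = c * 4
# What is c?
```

Trace:
`total = 85` → total = 85
`c = total % 3` → c = 1
`value = c * 4` → value = 4
So c = 1

Answer: 1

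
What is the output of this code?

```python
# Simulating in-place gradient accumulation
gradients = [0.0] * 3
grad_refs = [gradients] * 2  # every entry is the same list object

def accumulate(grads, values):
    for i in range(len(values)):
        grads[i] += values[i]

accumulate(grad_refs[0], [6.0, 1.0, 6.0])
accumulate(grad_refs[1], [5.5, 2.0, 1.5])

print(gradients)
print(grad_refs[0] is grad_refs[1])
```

Key concept: gradient accumulation aliasing.
Step by step:
`gradients = [0.0] * 3` → gradients = [0.0, 0.0, 0.0]
`grad_refs = [gradients] * 2` → grad_refs = [[0.0, 0.0, 0.0], [0.0, 0.0, 0.0]]
`accumulate(grad_refs[0], [6.0, 1.0, 6.0])` → gradients = [6.0, 1.0, 6.0]; grad_refs = [[6.0, 1.0, 6.0], [6.0, 1.0, 6.0]]
`accumulate(grad_refs[1], [5.5, 2.0, 1.5])` → gradients = [11.5, 3.0, 7.5]; grad_refs = [[11.5, 3.0, 7.5], [11.5, 3.0, 7.5]]
`print(gradients)` → prints [11.5, 3.0, 7.5]
`print(grad_refs[0] is grad_refs[1])` → prints True

Answer:
[11.5, 3.0, 7.5]
True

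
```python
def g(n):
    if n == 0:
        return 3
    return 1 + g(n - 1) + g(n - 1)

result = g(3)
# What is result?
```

g(n) = 1 + 2·g(n-1), g(0)=3. Closed form: (3+1)·2^3 - 1 = 31.

Answer: 31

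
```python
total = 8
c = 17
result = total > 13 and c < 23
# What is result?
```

Trace:
`total = 8` → total = 8
`c = 17` → c = 17
`result = total > 13 and c < 23` → result = False
So result = False

Answer: False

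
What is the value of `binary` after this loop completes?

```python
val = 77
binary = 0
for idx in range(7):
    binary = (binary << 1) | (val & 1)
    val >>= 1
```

Reverse lowest 7 bits of 77
`binary` takes the values: 0 → 1 → 2 → 5 → 11 → 22 → 44 → 89

Answer: 89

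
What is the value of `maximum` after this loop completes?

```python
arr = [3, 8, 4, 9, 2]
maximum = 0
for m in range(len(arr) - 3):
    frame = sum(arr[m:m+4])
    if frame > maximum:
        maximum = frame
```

Max sum of 4-element window in [3, 8, 4, 9, 2]
`maximum` takes the values: 0 → 24

Answer: 24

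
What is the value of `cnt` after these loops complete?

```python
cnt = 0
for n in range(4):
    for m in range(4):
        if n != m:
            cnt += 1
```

4² - 4 (exclude diagonal)
`cnt` takes the values: 0 → 1 → 2 → 3 → 4 → 5 → 6 → 7 → 8 → 9 → 10 → 11 → 12

Answer: 12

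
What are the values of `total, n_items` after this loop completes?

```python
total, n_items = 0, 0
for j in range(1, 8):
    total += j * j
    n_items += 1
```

Sum of squares and count
`total, n_items` takes the values: (0, 0) → (1, 0) → (1, 1) → (5, 1) → (5, 2) → (14, 2) → (14, 3) → (30, 3) → (30, 4) → (55, 4) → (55, 5) → (91, 5) → (91, 6) → (140, 6) → (140, 7)

Answer: 140, 7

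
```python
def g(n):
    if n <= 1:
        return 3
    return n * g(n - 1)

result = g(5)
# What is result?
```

g(5) = 5 * 4 * 3 * 2 * 3 = 360

Answer: 360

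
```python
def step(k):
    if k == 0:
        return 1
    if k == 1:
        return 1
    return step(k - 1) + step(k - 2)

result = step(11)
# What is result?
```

Build up from base cases: step(0)=1, step(1)=1, step(2)=2, step(3)=3, step(4)=5, step(5)=8, step(6)=13, ..., step(11)=144

Answer: 144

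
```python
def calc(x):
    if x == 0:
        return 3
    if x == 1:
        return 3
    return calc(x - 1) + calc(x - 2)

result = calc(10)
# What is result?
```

Build up from base cases: calc(0)=3, calc(1)=3, calc(2)=6, calc(3)=9, calc(4)=15, calc(5)=24, calc(6)=39, ..., calc(10)=267

Answer: 267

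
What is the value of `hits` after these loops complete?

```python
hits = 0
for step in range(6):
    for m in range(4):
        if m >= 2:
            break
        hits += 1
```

Inner breaks at 2, outer runs 6 times
`hits` takes the values: 0 → 1 → 2 → 3 → 4 → 5 → 6 → 7 → 8 → 9 → 10 → 11 → 12

Answer: 12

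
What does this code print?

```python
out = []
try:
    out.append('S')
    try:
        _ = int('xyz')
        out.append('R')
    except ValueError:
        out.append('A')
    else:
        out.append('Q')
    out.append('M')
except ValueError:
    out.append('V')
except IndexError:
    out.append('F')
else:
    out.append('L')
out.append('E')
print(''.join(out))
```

Execution trace: 'S' (try body) → 'A' (inner except ValueError) → 'M' (try body, no exception) → 'L' (else) → 'E' (after the try/except). Output: SAMLE

Answer: SAMLE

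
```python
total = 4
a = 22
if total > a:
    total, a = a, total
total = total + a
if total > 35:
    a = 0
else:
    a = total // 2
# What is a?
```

Trace:
`total = 4` → total = 4
`a = 22` → a = 22
`if total > a: ...` → total > a is False → no variable changes
`total = total + a` → total = 26
`if total > 35: ...` → total > 35 is False, take else branch → a = 13
So a = 13

Answer: 13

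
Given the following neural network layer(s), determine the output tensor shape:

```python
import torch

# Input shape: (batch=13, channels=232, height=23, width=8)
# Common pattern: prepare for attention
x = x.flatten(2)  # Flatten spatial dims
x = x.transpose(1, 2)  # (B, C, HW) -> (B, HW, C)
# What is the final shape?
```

Input: (13, 232, 23, 8) -> after flatten(2): (13, 232, 184) -> Output: (13, 184, 232)

Answer: (13, 184, 232)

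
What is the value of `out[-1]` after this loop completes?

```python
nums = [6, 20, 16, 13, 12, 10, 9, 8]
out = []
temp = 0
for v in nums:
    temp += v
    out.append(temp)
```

Cumulative sum ends at 94
`out` takes the values: [] → [6] → [6, 26] → [6, 26, 42] → [6, 26, 42, 55] → [6, 26, 42, 55, 67] → [6, 26, 42, 55, 67, 77] → [6, 26, 42, 55, 67, 77, 86] → [6, 26, 42, 55, 67, 77, 86, 94]
So `out[-1]` = 94

Answer: 94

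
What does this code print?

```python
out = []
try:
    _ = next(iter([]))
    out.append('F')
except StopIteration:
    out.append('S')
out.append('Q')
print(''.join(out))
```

Execution trace: 'S' (except StopIteration) → 'Q' (after the try/except). Output: SQ

Answer: SQ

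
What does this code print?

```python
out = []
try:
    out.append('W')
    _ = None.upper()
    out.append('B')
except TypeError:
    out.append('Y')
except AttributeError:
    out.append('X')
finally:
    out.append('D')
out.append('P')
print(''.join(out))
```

Execution trace: 'W' (try body) → 'X' (except AttributeError) → 'D' (finally) → 'P' (after the try/except). Output: WXDP

Answer: WXDP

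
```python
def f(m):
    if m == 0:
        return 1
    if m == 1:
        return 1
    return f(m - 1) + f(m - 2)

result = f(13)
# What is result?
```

Build up from base cases: f(0)=1, f(1)=1, f(2)=2, f(3)=3, f(4)=5, f(5)=8, f(6)=13, ..., f(13)=377

Answer: 377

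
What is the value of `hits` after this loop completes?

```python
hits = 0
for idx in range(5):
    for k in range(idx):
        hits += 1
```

Triangle number: 0+1+2+...+4
`hits` takes the values: 0 → 1 → 2 → 3 → 4 → 5 → 6 → 7 → 8 → 9 → 10

Answer: 10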